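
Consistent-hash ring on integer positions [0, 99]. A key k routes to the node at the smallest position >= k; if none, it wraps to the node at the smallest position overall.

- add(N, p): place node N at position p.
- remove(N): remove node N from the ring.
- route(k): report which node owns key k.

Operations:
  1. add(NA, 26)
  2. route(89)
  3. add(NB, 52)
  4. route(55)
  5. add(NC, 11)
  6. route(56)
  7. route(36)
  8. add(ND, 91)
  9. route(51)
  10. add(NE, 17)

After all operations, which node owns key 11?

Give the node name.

Answer: NC

Derivation:
Op 1: add NA@26 -> ring=[26:NA]
Op 2: route key 89: none >= 89, wrap to smallest pos 26 -> NA
Op 3: add NB@52 -> ring=[26:NA,52:NB]
Op 4: route key 55: none >= 55, wrap to smallest pos 26 -> NA
Op 5: add NC@11 -> ring=[11:NC,26:NA,52:NB]
Op 6: route key 56: none >= 56, wrap to smallest pos 11 -> NC
Op 7: route key 36: smallest pos >= 36 is 52 -> NB
Op 8: add ND@91 -> ring=[11:NC,26:NA,52:NB,91:ND]
Op 9: route key 51: smallest pos >= 51 is 52 -> NB
Op 10: add NE@17 -> ring=[11:NC,17:NE,26:NA,52:NB,91:ND]
Final route key 11: smallest pos >= 11 is 11 -> NC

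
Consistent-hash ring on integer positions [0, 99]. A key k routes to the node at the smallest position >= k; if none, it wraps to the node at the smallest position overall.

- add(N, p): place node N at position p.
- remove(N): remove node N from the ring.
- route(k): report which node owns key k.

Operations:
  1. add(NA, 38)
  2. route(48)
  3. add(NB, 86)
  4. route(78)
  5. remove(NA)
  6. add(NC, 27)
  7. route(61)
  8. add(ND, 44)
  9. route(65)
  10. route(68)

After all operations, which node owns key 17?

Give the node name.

Op 1: add NA@38 -> ring=[38:NA]
Op 2: route key 48: none >= 48, wrap to smallest pos 38 -> NA
Op 3: add NB@86 -> ring=[38:NA,86:NB]
Op 4: route key 78: smallest pos >= 78 is 86 -> NB
Op 5: remove NA -> ring=[86:NB]
Op 6: add NC@27 -> ring=[27:NC,86:NB]
Op 7: route key 61: smallest pos >= 61 is 86 -> NB
Op 8: add ND@44 -> ring=[27:NC,44:ND,86:NB]
Op 9: route key 65: smallest pos >= 65 is 86 -> NB
Op 10: route key 68: smallest pos >= 68 is 86 -> NB
Final route key 17: smallest pos >= 17 is 27 -> NC

Answer: NC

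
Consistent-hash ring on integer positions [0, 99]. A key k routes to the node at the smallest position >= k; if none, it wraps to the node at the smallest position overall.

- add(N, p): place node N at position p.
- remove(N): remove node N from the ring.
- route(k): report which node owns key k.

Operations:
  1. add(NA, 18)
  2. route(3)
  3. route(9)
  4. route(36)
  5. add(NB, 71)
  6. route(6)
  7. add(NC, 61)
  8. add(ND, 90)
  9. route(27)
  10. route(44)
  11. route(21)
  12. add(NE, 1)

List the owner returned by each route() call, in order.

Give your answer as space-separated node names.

Answer: NA NA NA NA NC NC NC

Derivation:
Op 1: add NA@18 -> ring=[18:NA]
Op 2: route key 3: smallest pos >= 3 is 18 -> NA
Op 3: route key 9: smallest pos >= 9 is 18 -> NA
Op 4: route key 36: none >= 36, wrap to smallest pos 18 -> NA
Op 5: add NB@71 -> ring=[18:NA,71:NB]
Op 6: route key 6: smallest pos >= 6 is 18 -> NA
Op 7: add NC@61 -> ring=[18:NA,61:NC,71:NB]
Op 8: add ND@90 -> ring=[18:NA,61:NC,71:NB,90:ND]
Op 9: route key 27: smallest pos >= 27 is 61 -> NC
Op 10: route key 44: smallest pos >= 44 is 61 -> NC
Op 11: route key 21: smallest pos >= 21 is 61 -> NC
Op 12: add NE@1 -> ring=[1:NE,18:NA,61:NC,71:NB,90:ND]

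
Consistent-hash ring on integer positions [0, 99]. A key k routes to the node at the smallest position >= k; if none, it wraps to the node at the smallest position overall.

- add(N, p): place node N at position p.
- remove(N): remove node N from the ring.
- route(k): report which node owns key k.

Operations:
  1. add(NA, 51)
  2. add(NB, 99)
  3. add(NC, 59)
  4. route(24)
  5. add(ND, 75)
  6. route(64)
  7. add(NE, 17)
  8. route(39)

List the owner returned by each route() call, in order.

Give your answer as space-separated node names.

Op 1: add NA@51 -> ring=[51:NA]
Op 2: add NB@99 -> ring=[51:NA,99:NB]
Op 3: add NC@59 -> ring=[51:NA,59:NC,99:NB]
Op 4: route key 24: smallest pos >= 24 is 51 -> NA
Op 5: add ND@75 -> ring=[51:NA,59:NC,75:ND,99:NB]
Op 6: route key 64: smallest pos >= 64 is 75 -> ND
Op 7: add NE@17 -> ring=[17:NE,51:NA,59:NC,75:ND,99:NB]
Op 8: route key 39: smallest pos >= 39 is 51 -> NA

Answer: NA ND NA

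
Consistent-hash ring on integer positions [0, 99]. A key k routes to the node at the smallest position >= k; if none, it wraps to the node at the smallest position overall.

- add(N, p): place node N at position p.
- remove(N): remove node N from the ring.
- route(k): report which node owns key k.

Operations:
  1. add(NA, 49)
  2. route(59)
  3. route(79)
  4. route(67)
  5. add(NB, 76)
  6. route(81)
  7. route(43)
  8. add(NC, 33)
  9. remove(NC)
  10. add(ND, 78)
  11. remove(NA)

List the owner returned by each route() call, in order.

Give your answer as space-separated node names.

Op 1: add NA@49 -> ring=[49:NA]
Op 2: route key 59: none >= 59, wrap to smallest pos 49 -> NA
Op 3: route key 79: none >= 79, wrap to smallest pos 49 -> NA
Op 4: route key 67: none >= 67, wrap to smallest pos 49 -> NA
Op 5: add NB@76 -> ring=[49:NA,76:NB]
Op 6: route key 81: none >= 81, wrap to smallest pos 49 -> NA
Op 7: route key 43: smallest pos >= 43 is 49 -> NA
Op 8: add NC@33 -> ring=[33:NC,49:NA,76:NB]
Op 9: remove NC -> ring=[49:NA,76:NB]
Op 10: add ND@78 -> ring=[49:NA,76:NB,78:ND]
Op 11: remove NA -> ring=[76:NB,78:ND]

Answer: NA NA NA NA NA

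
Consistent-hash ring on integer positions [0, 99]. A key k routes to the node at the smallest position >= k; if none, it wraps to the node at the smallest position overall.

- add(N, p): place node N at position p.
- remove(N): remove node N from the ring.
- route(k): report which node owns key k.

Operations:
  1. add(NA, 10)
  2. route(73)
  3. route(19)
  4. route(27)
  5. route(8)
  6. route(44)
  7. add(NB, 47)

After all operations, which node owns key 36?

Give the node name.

Op 1: add NA@10 -> ring=[10:NA]
Op 2: route key 73: none >= 73, wrap to smallest pos 10 -> NA
Op 3: route key 19: none >= 19, wrap to smallest pos 10 -> NA
Op 4: route key 27: none >= 27, wrap to smallest pos 10 -> NA
Op 5: route key 8: smallest pos >= 8 is 10 -> NA
Op 6: route key 44: none >= 44, wrap to smallest pos 10 -> NA
Op 7: add NB@47 -> ring=[10:NA,47:NB]
Final route key 36: smallest pos >= 36 is 47 -> NB

Answer: NB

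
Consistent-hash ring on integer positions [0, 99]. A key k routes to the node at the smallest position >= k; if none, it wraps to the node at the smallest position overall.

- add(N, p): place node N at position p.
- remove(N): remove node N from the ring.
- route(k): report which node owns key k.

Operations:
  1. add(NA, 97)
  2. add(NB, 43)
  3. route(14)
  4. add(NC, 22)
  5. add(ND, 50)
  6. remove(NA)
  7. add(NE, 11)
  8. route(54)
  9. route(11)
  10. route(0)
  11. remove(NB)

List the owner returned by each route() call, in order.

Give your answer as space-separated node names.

Answer: NB NE NE NE

Derivation:
Op 1: add NA@97 -> ring=[97:NA]
Op 2: add NB@43 -> ring=[43:NB,97:NA]
Op 3: route key 14: smallest pos >= 14 is 43 -> NB
Op 4: add NC@22 -> ring=[22:NC,43:NB,97:NA]
Op 5: add ND@50 -> ring=[22:NC,43:NB,50:ND,97:NA]
Op 6: remove NA -> ring=[22:NC,43:NB,50:ND]
Op 7: add NE@11 -> ring=[11:NE,22:NC,43:NB,50:ND]
Op 8: route key 54: none >= 54, wrap to smallest pos 11 -> NE
Op 9: route key 11: smallest pos >= 11 is 11 -> NE
Op 10: route key 0: smallest pos >= 0 is 11 -> NE
Op 11: remove NB -> ring=[11:NE,22:NC,50:ND]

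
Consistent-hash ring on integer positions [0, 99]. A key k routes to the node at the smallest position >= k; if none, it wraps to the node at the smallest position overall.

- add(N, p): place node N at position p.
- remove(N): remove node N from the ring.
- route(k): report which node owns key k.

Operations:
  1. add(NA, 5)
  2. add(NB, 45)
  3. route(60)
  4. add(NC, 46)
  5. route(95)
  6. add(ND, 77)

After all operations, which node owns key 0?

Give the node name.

Answer: NA

Derivation:
Op 1: add NA@5 -> ring=[5:NA]
Op 2: add NB@45 -> ring=[5:NA,45:NB]
Op 3: route key 60: none >= 60, wrap to smallest pos 5 -> NA
Op 4: add NC@46 -> ring=[5:NA,45:NB,46:NC]
Op 5: route key 95: none >= 95, wrap to smallest pos 5 -> NA
Op 6: add ND@77 -> ring=[5:NA,45:NB,46:NC,77:ND]
Final route key 0: smallest pos >= 0 is 5 -> NA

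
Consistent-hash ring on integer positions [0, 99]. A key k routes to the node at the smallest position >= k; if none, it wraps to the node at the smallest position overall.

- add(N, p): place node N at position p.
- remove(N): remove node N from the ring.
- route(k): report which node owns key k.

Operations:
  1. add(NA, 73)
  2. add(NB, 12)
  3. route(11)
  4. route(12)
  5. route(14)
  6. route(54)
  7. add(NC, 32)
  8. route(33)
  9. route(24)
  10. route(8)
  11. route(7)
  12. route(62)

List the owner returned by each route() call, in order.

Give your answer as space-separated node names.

Answer: NB NB NA NA NA NC NB NB NA

Derivation:
Op 1: add NA@73 -> ring=[73:NA]
Op 2: add NB@12 -> ring=[12:NB,73:NA]
Op 3: route key 11: smallest pos >= 11 is 12 -> NB
Op 4: route key 12: smallest pos >= 12 is 12 -> NB
Op 5: route key 14: smallest pos >= 14 is 73 -> NA
Op 6: route key 54: smallest pos >= 54 is 73 -> NA
Op 7: add NC@32 -> ring=[12:NB,32:NC,73:NA]
Op 8: route key 33: smallest pos >= 33 is 73 -> NA
Op 9: route key 24: smallest pos >= 24 is 32 -> NC
Op 10: route key 8: smallest pos >= 8 is 12 -> NB
Op 11: route key 7: smallest pos >= 7 is 12 -> NB
Op 12: route key 62: smallest pos >= 62 is 73 -> NA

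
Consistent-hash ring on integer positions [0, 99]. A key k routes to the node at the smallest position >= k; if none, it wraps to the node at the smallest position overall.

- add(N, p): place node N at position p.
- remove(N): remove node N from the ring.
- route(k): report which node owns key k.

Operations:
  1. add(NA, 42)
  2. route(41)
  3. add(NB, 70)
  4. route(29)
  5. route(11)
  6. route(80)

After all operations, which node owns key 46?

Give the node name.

Op 1: add NA@42 -> ring=[42:NA]
Op 2: route key 41: smallest pos >= 41 is 42 -> NA
Op 3: add NB@70 -> ring=[42:NA,70:NB]
Op 4: route key 29: smallest pos >= 29 is 42 -> NA
Op 5: route key 11: smallest pos >= 11 is 42 -> NA
Op 6: route key 80: none >= 80, wrap to smallest pos 42 -> NA
Final route key 46: smallest pos >= 46 is 70 -> NB

Answer: NB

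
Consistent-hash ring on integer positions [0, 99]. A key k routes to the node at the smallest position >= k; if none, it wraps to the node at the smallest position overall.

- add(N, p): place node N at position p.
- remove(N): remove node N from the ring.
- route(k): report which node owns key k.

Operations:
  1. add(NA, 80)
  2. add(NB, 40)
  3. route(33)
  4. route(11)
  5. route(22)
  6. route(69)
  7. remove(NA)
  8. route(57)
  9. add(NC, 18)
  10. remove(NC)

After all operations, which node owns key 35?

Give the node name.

Op 1: add NA@80 -> ring=[80:NA]
Op 2: add NB@40 -> ring=[40:NB,80:NA]
Op 3: route key 33: smallest pos >= 33 is 40 -> NB
Op 4: route key 11: smallest pos >= 11 is 40 -> NB
Op 5: route key 22: smallest pos >= 22 is 40 -> NB
Op 6: route key 69: smallest pos >= 69 is 80 -> NA
Op 7: remove NA -> ring=[40:NB]
Op 8: route key 57: none >= 57, wrap to smallest pos 40 -> NB
Op 9: add NC@18 -> ring=[18:NC,40:NB]
Op 10: remove NC -> ring=[40:NB]
Final route key 35: smallest pos >= 35 is 40 -> NB

Answer: NB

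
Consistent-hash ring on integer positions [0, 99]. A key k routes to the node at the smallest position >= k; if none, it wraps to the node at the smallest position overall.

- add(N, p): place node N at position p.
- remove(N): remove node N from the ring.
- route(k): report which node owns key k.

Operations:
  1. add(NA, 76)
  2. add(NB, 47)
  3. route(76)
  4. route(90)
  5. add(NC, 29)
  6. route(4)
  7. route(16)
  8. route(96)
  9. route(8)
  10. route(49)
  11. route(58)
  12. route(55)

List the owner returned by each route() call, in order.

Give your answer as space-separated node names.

Op 1: add NA@76 -> ring=[76:NA]
Op 2: add NB@47 -> ring=[47:NB,76:NA]
Op 3: route key 76: smallest pos >= 76 is 76 -> NA
Op 4: route key 90: none >= 90, wrap to smallest pos 47 -> NB
Op 5: add NC@29 -> ring=[29:NC,47:NB,76:NA]
Op 6: route key 4: smallest pos >= 4 is 29 -> NC
Op 7: route key 16: smallest pos >= 16 is 29 -> NC
Op 8: route key 96: none >= 96, wrap to smallest pos 29 -> NC
Op 9: route key 8: smallest pos >= 8 is 29 -> NC
Op 10: route key 49: smallest pos >= 49 is 76 -> NA
Op 11: route key 58: smallest pos >= 58 is 76 -> NA
Op 12: route key 55: smallest pos >= 55 is 76 -> NA

Answer: NA NB NC NC NC NC NA NA NA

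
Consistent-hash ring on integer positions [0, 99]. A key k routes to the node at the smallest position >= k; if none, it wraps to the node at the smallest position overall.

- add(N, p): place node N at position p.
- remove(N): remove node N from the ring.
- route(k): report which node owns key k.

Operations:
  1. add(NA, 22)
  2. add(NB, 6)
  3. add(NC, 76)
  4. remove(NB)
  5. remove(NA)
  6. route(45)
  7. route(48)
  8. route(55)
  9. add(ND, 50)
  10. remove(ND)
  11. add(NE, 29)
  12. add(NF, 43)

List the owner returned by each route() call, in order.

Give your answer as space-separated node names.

Op 1: add NA@22 -> ring=[22:NA]
Op 2: add NB@6 -> ring=[6:NB,22:NA]
Op 3: add NC@76 -> ring=[6:NB,22:NA,76:NC]
Op 4: remove NB -> ring=[22:NA,76:NC]
Op 5: remove NA -> ring=[76:NC]
Op 6: route key 45: smallest pos >= 45 is 76 -> NC
Op 7: route key 48: smallest pos >= 48 is 76 -> NC
Op 8: route key 55: smallest pos >= 55 is 76 -> NC
Op 9: add ND@50 -> ring=[50:ND,76:NC]
Op 10: remove ND -> ring=[76:NC]
Op 11: add NE@29 -> ring=[29:NE,76:NC]
Op 12: add NF@43 -> ring=[29:NE,43:NF,76:NC]

Answer: NC NC NC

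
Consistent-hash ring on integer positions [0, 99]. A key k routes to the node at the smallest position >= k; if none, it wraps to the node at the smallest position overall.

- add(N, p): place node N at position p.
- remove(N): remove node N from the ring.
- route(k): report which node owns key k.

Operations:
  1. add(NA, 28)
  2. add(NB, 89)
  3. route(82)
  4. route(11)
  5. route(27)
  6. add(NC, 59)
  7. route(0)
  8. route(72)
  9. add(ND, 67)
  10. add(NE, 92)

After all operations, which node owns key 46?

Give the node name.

Answer: NC

Derivation:
Op 1: add NA@28 -> ring=[28:NA]
Op 2: add NB@89 -> ring=[28:NA,89:NB]
Op 3: route key 82: smallest pos >= 82 is 89 -> NB
Op 4: route key 11: smallest pos >= 11 is 28 -> NA
Op 5: route key 27: smallest pos >= 27 is 28 -> NA
Op 6: add NC@59 -> ring=[28:NA,59:NC,89:NB]
Op 7: route key 0: smallest pos >= 0 is 28 -> NA
Op 8: route key 72: smallest pos >= 72 is 89 -> NB
Op 9: add ND@67 -> ring=[28:NA,59:NC,67:ND,89:NB]
Op 10: add NE@92 -> ring=[28:NA,59:NC,67:ND,89:NB,92:NE]
Final route key 46: smallest pos >= 46 is 59 -> NC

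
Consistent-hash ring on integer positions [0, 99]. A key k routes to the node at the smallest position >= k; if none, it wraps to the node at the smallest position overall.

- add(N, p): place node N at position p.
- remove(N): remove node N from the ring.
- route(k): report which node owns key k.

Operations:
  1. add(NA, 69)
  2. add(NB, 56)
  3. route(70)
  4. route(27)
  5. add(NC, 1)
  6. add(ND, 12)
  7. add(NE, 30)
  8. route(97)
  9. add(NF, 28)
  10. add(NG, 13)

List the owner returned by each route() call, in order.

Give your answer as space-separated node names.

Op 1: add NA@69 -> ring=[69:NA]
Op 2: add NB@56 -> ring=[56:NB,69:NA]
Op 3: route key 70: none >= 70, wrap to smallest pos 56 -> NB
Op 4: route key 27: smallest pos >= 27 is 56 -> NB
Op 5: add NC@1 -> ring=[1:NC,56:NB,69:NA]
Op 6: add ND@12 -> ring=[1:NC,12:ND,56:NB,69:NA]
Op 7: add NE@30 -> ring=[1:NC,12:ND,30:NE,56:NB,69:NA]
Op 8: route key 97: none >= 97, wrap to smallest pos 1 -> NC
Op 9: add NF@28 -> ring=[1:NC,12:ND,28:NF,30:NE,56:NB,69:NA]
Op 10: add NG@13 -> ring=[1:NC,12:ND,13:NG,28:NF,30:NE,56:NB,69:NA]

Answer: NB NB NC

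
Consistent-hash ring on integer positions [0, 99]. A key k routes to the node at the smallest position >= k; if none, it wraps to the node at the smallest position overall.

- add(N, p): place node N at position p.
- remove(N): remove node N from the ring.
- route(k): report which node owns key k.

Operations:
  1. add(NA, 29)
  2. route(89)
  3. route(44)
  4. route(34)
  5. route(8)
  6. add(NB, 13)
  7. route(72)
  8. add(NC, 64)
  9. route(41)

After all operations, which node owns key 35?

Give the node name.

Answer: NC

Derivation:
Op 1: add NA@29 -> ring=[29:NA]
Op 2: route key 89: none >= 89, wrap to smallest pos 29 -> NA
Op 3: route key 44: none >= 44, wrap to smallest pos 29 -> NA
Op 4: route key 34: none >= 34, wrap to smallest pos 29 -> NA
Op 5: route key 8: smallest pos >= 8 is 29 -> NA
Op 6: add NB@13 -> ring=[13:NB,29:NA]
Op 7: route key 72: none >= 72, wrap to smallest pos 13 -> NB
Op 8: add NC@64 -> ring=[13:NB,29:NA,64:NC]
Op 9: route key 41: smallest pos >= 41 is 64 -> NC
Final route key 35: smallest pos >= 35 is 64 -> NC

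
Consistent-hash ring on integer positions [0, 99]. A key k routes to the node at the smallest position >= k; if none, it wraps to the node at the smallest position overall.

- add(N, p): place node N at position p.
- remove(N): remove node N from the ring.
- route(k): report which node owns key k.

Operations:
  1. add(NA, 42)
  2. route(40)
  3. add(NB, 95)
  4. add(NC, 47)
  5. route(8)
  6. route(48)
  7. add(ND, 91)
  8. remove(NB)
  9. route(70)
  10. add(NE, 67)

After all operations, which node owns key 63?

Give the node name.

Answer: NE

Derivation:
Op 1: add NA@42 -> ring=[42:NA]
Op 2: route key 40: smallest pos >= 40 is 42 -> NA
Op 3: add NB@95 -> ring=[42:NA,95:NB]
Op 4: add NC@47 -> ring=[42:NA,47:NC,95:NB]
Op 5: route key 8: smallest pos >= 8 is 42 -> NA
Op 6: route key 48: smallest pos >= 48 is 95 -> NB
Op 7: add ND@91 -> ring=[42:NA,47:NC,91:ND,95:NB]
Op 8: remove NB -> ring=[42:NA,47:NC,91:ND]
Op 9: route key 70: smallest pos >= 70 is 91 -> ND
Op 10: add NE@67 -> ring=[42:NA,47:NC,67:NE,91:ND]
Final route key 63: smallest pos >= 63 is 67 -> NE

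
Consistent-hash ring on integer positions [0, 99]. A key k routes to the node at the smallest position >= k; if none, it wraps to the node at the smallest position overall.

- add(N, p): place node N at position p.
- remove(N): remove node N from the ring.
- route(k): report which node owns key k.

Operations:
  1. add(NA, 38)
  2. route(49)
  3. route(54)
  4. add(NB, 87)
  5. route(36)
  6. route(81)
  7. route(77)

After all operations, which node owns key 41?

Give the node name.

Op 1: add NA@38 -> ring=[38:NA]
Op 2: route key 49: none >= 49, wrap to smallest pos 38 -> NA
Op 3: route key 54: none >= 54, wrap to smallest pos 38 -> NA
Op 4: add NB@87 -> ring=[38:NA,87:NB]
Op 5: route key 36: smallest pos >= 36 is 38 -> NA
Op 6: route key 81: smallest pos >= 81 is 87 -> NB
Op 7: route key 77: smallest pos >= 77 is 87 -> NB
Final route key 41: smallest pos >= 41 is 87 -> NB

Answer: NB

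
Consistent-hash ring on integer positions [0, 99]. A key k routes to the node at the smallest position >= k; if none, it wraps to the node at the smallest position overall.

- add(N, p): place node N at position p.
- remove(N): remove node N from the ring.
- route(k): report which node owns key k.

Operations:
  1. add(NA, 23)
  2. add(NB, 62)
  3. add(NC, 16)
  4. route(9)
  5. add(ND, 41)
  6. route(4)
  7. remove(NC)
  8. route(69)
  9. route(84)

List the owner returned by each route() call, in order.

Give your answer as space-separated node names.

Op 1: add NA@23 -> ring=[23:NA]
Op 2: add NB@62 -> ring=[23:NA,62:NB]
Op 3: add NC@16 -> ring=[16:NC,23:NA,62:NB]
Op 4: route key 9: smallest pos >= 9 is 16 -> NC
Op 5: add ND@41 -> ring=[16:NC,23:NA,41:ND,62:NB]
Op 6: route key 4: smallest pos >= 4 is 16 -> NC
Op 7: remove NC -> ring=[23:NA,41:ND,62:NB]
Op 8: route key 69: none >= 69, wrap to smallest pos 23 -> NA
Op 9: route key 84: none >= 84, wrap to smallest pos 23 -> NA

Answer: NC NC NA NA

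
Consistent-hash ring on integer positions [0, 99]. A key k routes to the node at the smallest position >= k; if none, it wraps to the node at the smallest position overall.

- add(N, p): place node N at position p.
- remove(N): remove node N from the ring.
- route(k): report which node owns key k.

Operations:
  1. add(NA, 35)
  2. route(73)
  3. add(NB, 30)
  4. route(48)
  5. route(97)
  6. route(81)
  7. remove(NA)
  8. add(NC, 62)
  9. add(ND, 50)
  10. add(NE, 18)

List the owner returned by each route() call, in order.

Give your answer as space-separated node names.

Op 1: add NA@35 -> ring=[35:NA]
Op 2: route key 73: none >= 73, wrap to smallest pos 35 -> NA
Op 3: add NB@30 -> ring=[30:NB,35:NA]
Op 4: route key 48: none >= 48, wrap to smallest pos 30 -> NB
Op 5: route key 97: none >= 97, wrap to smallest pos 30 -> NB
Op 6: route key 81: none >= 81, wrap to smallest pos 30 -> NB
Op 7: remove NA -> ring=[30:NB]
Op 8: add NC@62 -> ring=[30:NB,62:NC]
Op 9: add ND@50 -> ring=[30:NB,50:ND,62:NC]
Op 10: add NE@18 -> ring=[18:NE,30:NB,50:ND,62:NC]

Answer: NA NB NB NB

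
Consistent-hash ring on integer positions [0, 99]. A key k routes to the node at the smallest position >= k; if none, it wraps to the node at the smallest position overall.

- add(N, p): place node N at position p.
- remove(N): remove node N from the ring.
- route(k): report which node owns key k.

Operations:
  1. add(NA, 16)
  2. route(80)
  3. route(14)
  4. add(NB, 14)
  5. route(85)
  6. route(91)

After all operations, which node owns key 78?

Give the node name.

Answer: NB

Derivation:
Op 1: add NA@16 -> ring=[16:NA]
Op 2: route key 80: none >= 80, wrap to smallest pos 16 -> NA
Op 3: route key 14: smallest pos >= 14 is 16 -> NA
Op 4: add NB@14 -> ring=[14:NB,16:NA]
Op 5: route key 85: none >= 85, wrap to smallest pos 14 -> NB
Op 6: route key 91: none >= 91, wrap to smallest pos 14 -> NB
Final route key 78: none >= 78, wrap to smallest pos 14 -> NB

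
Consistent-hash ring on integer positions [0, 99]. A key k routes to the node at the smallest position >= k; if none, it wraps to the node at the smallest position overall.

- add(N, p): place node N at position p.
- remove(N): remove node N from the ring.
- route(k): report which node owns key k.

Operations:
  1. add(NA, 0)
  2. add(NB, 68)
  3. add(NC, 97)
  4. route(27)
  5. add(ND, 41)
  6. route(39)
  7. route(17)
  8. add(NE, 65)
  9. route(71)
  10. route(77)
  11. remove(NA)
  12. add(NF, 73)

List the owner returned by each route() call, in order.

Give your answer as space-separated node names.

Op 1: add NA@0 -> ring=[0:NA]
Op 2: add NB@68 -> ring=[0:NA,68:NB]
Op 3: add NC@97 -> ring=[0:NA,68:NB,97:NC]
Op 4: route key 27: smallest pos >= 27 is 68 -> NB
Op 5: add ND@41 -> ring=[0:NA,41:ND,68:NB,97:NC]
Op 6: route key 39: smallest pos >= 39 is 41 -> ND
Op 7: route key 17: smallest pos >= 17 is 41 -> ND
Op 8: add NE@65 -> ring=[0:NA,41:ND,65:NE,68:NB,97:NC]
Op 9: route key 71: smallest pos >= 71 is 97 -> NC
Op 10: route key 77: smallest pos >= 77 is 97 -> NC
Op 11: remove NA -> ring=[41:ND,65:NE,68:NB,97:NC]
Op 12: add NF@73 -> ring=[41:ND,65:NE,68:NB,73:NF,97:NC]

Answer: NB ND ND NC NC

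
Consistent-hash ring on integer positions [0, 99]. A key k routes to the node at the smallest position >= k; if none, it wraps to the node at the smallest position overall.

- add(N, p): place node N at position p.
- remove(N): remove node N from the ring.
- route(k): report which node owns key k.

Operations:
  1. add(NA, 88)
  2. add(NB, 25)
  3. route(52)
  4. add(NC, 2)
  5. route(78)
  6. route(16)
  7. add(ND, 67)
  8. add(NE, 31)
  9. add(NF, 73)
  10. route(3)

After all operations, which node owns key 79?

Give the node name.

Op 1: add NA@88 -> ring=[88:NA]
Op 2: add NB@25 -> ring=[25:NB,88:NA]
Op 3: route key 52: smallest pos >= 52 is 88 -> NA
Op 4: add NC@2 -> ring=[2:NC,25:NB,88:NA]
Op 5: route key 78: smallest pos >= 78 is 88 -> NA
Op 6: route key 16: smallest pos >= 16 is 25 -> NB
Op 7: add ND@67 -> ring=[2:NC,25:NB,67:ND,88:NA]
Op 8: add NE@31 -> ring=[2:NC,25:NB,31:NE,67:ND,88:NA]
Op 9: add NF@73 -> ring=[2:NC,25:NB,31:NE,67:ND,73:NF,88:NA]
Op 10: route key 3: smallest pos >= 3 is 25 -> NB
Final route key 79: smallest pos >= 79 is 88 -> NA

Answer: NA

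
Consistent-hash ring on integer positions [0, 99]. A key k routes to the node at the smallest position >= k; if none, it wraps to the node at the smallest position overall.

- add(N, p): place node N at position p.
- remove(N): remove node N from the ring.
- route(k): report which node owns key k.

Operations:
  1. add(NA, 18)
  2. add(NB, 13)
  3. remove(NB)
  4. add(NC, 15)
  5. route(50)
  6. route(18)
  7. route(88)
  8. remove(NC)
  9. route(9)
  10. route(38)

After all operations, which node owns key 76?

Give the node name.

Answer: NA

Derivation:
Op 1: add NA@18 -> ring=[18:NA]
Op 2: add NB@13 -> ring=[13:NB,18:NA]
Op 3: remove NB -> ring=[18:NA]
Op 4: add NC@15 -> ring=[15:NC,18:NA]
Op 5: route key 50: none >= 50, wrap to smallest pos 15 -> NC
Op 6: route key 18: smallest pos >= 18 is 18 -> NA
Op 7: route key 88: none >= 88, wrap to smallest pos 15 -> NC
Op 8: remove NC -> ring=[18:NA]
Op 9: route key 9: smallest pos >= 9 is 18 -> NA
Op 10: route key 38: none >= 38, wrap to smallest pos 18 -> NA
Final route key 76: none >= 76, wrap to smallest pos 18 -> NA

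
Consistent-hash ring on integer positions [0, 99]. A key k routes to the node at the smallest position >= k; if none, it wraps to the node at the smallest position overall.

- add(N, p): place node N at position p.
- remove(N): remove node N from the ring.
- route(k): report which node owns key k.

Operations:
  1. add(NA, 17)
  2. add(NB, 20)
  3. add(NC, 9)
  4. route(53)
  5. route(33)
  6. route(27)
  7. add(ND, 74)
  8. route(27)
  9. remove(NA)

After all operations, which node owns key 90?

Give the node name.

Answer: NC

Derivation:
Op 1: add NA@17 -> ring=[17:NA]
Op 2: add NB@20 -> ring=[17:NA,20:NB]
Op 3: add NC@9 -> ring=[9:NC,17:NA,20:NB]
Op 4: route key 53: none >= 53, wrap to smallest pos 9 -> NC
Op 5: route key 33: none >= 33, wrap to smallest pos 9 -> NC
Op 6: route key 27: none >= 27, wrap to smallest pos 9 -> NC
Op 7: add ND@74 -> ring=[9:NC,17:NA,20:NB,74:ND]
Op 8: route key 27: smallest pos >= 27 is 74 -> ND
Op 9: remove NA -> ring=[9:NC,20:NB,74:ND]
Final route key 90: none >= 90, wrap to smallest pos 9 -> NC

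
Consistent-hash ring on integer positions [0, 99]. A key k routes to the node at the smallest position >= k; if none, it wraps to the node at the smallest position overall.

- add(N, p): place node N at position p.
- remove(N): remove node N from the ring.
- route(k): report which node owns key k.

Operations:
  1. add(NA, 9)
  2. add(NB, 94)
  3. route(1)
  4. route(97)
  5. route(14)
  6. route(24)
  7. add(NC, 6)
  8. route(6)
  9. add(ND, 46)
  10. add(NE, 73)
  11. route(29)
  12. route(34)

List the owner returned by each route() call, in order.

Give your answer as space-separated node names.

Op 1: add NA@9 -> ring=[9:NA]
Op 2: add NB@94 -> ring=[9:NA,94:NB]
Op 3: route key 1: smallest pos >= 1 is 9 -> NA
Op 4: route key 97: none >= 97, wrap to smallest pos 9 -> NA
Op 5: route key 14: smallest pos >= 14 is 94 -> NB
Op 6: route key 24: smallest pos >= 24 is 94 -> NB
Op 7: add NC@6 -> ring=[6:NC,9:NA,94:NB]
Op 8: route key 6: smallest pos >= 6 is 6 -> NC
Op 9: add ND@46 -> ring=[6:NC,9:NA,46:ND,94:NB]
Op 10: add NE@73 -> ring=[6:NC,9:NA,46:ND,73:NE,94:NB]
Op 11: route key 29: smallest pos >= 29 is 46 -> ND
Op 12: route key 34: smallest pos >= 34 is 46 -> ND

Answer: NA NA NB NB NC ND ND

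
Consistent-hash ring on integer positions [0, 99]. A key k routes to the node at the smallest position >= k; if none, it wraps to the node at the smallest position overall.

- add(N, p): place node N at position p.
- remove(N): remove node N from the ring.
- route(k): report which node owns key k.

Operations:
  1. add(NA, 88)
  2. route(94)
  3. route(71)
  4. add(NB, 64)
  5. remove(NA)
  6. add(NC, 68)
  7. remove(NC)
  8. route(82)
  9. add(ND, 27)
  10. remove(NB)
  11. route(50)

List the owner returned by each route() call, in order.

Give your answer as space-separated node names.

Answer: NA NA NB ND

Derivation:
Op 1: add NA@88 -> ring=[88:NA]
Op 2: route key 94: none >= 94, wrap to smallest pos 88 -> NA
Op 3: route key 71: smallest pos >= 71 is 88 -> NA
Op 4: add NB@64 -> ring=[64:NB,88:NA]
Op 5: remove NA -> ring=[64:NB]
Op 6: add NC@68 -> ring=[64:NB,68:NC]
Op 7: remove NC -> ring=[64:NB]
Op 8: route key 82: none >= 82, wrap to smallest pos 64 -> NB
Op 9: add ND@27 -> ring=[27:ND,64:NB]
Op 10: remove NB -> ring=[27:ND]
Op 11: route key 50: none >= 50, wrap to smallest pos 27 -> ND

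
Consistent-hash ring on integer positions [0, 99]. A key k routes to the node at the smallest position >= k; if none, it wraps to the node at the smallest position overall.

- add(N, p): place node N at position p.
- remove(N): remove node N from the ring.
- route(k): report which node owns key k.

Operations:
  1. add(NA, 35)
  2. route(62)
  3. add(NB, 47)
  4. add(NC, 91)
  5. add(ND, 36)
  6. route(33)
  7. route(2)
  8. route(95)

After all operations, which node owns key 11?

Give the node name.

Answer: NA

Derivation:
Op 1: add NA@35 -> ring=[35:NA]
Op 2: route key 62: none >= 62, wrap to smallest pos 35 -> NA
Op 3: add NB@47 -> ring=[35:NA,47:NB]
Op 4: add NC@91 -> ring=[35:NA,47:NB,91:NC]
Op 5: add ND@36 -> ring=[35:NA,36:ND,47:NB,91:NC]
Op 6: route key 33: smallest pos >= 33 is 35 -> NA
Op 7: route key 2: smallest pos >= 2 is 35 -> NA
Op 8: route key 95: none >= 95, wrap to smallest pos 35 -> NA
Final route key 11: smallest pos >= 11 is 35 -> NA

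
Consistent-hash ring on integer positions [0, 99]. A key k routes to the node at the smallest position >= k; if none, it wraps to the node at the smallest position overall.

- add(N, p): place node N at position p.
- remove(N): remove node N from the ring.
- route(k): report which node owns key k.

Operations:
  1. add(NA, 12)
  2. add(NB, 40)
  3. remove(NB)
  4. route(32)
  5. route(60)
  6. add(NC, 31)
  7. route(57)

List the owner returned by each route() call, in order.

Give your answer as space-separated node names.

Op 1: add NA@12 -> ring=[12:NA]
Op 2: add NB@40 -> ring=[12:NA,40:NB]
Op 3: remove NB -> ring=[12:NA]
Op 4: route key 32: none >= 32, wrap to smallest pos 12 -> NA
Op 5: route key 60: none >= 60, wrap to smallest pos 12 -> NA
Op 6: add NC@31 -> ring=[12:NA,31:NC]
Op 7: route key 57: none >= 57, wrap to smallest pos 12 -> NA

Answer: NA NA NA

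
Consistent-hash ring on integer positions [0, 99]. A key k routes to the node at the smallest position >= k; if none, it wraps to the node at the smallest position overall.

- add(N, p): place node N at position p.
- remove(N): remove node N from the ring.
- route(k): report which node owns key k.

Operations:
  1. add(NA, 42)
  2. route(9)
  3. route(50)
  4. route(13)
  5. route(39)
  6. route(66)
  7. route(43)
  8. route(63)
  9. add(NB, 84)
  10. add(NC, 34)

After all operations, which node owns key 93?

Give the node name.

Answer: NC

Derivation:
Op 1: add NA@42 -> ring=[42:NA]
Op 2: route key 9: smallest pos >= 9 is 42 -> NA
Op 3: route key 50: none >= 50, wrap to smallest pos 42 -> NA
Op 4: route key 13: smallest pos >= 13 is 42 -> NA
Op 5: route key 39: smallest pos >= 39 is 42 -> NA
Op 6: route key 66: none >= 66, wrap to smallest pos 42 -> NA
Op 7: route key 43: none >= 43, wrap to smallest pos 42 -> NA
Op 8: route key 63: none >= 63, wrap to smallest pos 42 -> NA
Op 9: add NB@84 -> ring=[42:NA,84:NB]
Op 10: add NC@34 -> ring=[34:NC,42:NA,84:NB]
Final route key 93: none >= 93, wrap to smallest pos 34 -> NC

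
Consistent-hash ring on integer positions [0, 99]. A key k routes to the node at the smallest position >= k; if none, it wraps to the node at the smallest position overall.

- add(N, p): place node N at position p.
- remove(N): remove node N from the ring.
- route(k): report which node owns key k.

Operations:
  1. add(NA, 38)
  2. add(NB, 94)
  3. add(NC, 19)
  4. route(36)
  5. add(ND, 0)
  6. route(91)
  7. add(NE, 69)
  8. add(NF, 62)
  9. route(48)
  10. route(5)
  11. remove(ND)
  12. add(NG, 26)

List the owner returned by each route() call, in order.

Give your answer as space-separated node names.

Answer: NA NB NF NC

Derivation:
Op 1: add NA@38 -> ring=[38:NA]
Op 2: add NB@94 -> ring=[38:NA,94:NB]
Op 3: add NC@19 -> ring=[19:NC,38:NA,94:NB]
Op 4: route key 36: smallest pos >= 36 is 38 -> NA
Op 5: add ND@0 -> ring=[0:ND,19:NC,38:NA,94:NB]
Op 6: route key 91: smallest pos >= 91 is 94 -> NB
Op 7: add NE@69 -> ring=[0:ND,19:NC,38:NA,69:NE,94:NB]
Op 8: add NF@62 -> ring=[0:ND,19:NC,38:NA,62:NF,69:NE,94:NB]
Op 9: route key 48: smallest pos >= 48 is 62 -> NF
Op 10: route key 5: smallest pos >= 5 is 19 -> NC
Op 11: remove ND -> ring=[19:NC,38:NA,62:NF,69:NE,94:NB]
Op 12: add NG@26 -> ring=[19:NC,26:NG,38:NA,62:NF,69:NE,94:NB]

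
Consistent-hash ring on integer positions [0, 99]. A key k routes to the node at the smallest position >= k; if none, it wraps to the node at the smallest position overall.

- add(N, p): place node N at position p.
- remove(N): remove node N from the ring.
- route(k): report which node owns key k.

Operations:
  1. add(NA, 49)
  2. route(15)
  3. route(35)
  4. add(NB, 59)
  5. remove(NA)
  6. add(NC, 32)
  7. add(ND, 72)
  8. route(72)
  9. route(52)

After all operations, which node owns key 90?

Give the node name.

Op 1: add NA@49 -> ring=[49:NA]
Op 2: route key 15: smallest pos >= 15 is 49 -> NA
Op 3: route key 35: smallest pos >= 35 is 49 -> NA
Op 4: add NB@59 -> ring=[49:NA,59:NB]
Op 5: remove NA -> ring=[59:NB]
Op 6: add NC@32 -> ring=[32:NC,59:NB]
Op 7: add ND@72 -> ring=[32:NC,59:NB,72:ND]
Op 8: route key 72: smallest pos >= 72 is 72 -> ND
Op 9: route key 52: smallest pos >= 52 is 59 -> NB
Final route key 90: none >= 90, wrap to smallest pos 32 -> NC

Answer: NC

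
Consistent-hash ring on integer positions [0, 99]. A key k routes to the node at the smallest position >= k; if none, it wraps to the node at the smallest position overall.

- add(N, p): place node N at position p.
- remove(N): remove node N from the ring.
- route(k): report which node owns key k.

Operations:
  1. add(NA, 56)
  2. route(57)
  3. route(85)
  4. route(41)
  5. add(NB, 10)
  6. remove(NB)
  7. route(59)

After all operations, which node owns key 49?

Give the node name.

Op 1: add NA@56 -> ring=[56:NA]
Op 2: route key 57: none >= 57, wrap to smallest pos 56 -> NA
Op 3: route key 85: none >= 85, wrap to smallest pos 56 -> NA
Op 4: route key 41: smallest pos >= 41 is 56 -> NA
Op 5: add NB@10 -> ring=[10:NB,56:NA]
Op 6: remove NB -> ring=[56:NA]
Op 7: route key 59: none >= 59, wrap to smallest pos 56 -> NA
Final route key 49: smallest pos >= 49 is 56 -> NA

Answer: NA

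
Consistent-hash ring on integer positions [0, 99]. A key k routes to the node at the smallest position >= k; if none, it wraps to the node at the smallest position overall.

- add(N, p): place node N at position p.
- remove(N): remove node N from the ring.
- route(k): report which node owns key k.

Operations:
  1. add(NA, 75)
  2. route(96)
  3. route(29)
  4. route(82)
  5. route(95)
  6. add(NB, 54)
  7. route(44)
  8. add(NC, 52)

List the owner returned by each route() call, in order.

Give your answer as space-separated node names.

Op 1: add NA@75 -> ring=[75:NA]
Op 2: route key 96: none >= 96, wrap to smallest pos 75 -> NA
Op 3: route key 29: smallest pos >= 29 is 75 -> NA
Op 4: route key 82: none >= 82, wrap to smallest pos 75 -> NA
Op 5: route key 95: none >= 95, wrap to smallest pos 75 -> NA
Op 6: add NB@54 -> ring=[54:NB,75:NA]
Op 7: route key 44: smallest pos >= 44 is 54 -> NB
Op 8: add NC@52 -> ring=[52:NC,54:NB,75:NA]

Answer: NA NA NA NA NB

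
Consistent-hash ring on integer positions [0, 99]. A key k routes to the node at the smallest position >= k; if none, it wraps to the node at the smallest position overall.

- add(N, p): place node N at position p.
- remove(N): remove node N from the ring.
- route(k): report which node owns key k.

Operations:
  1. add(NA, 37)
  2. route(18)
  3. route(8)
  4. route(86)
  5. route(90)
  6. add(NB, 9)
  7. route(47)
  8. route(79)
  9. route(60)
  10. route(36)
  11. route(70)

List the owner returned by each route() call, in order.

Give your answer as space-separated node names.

Answer: NA NA NA NA NB NB NB NA NB

Derivation:
Op 1: add NA@37 -> ring=[37:NA]
Op 2: route key 18: smallest pos >= 18 is 37 -> NA
Op 3: route key 8: smallest pos >= 8 is 37 -> NA
Op 4: route key 86: none >= 86, wrap to smallest pos 37 -> NA
Op 5: route key 90: none >= 90, wrap to smallest pos 37 -> NA
Op 6: add NB@9 -> ring=[9:NB,37:NA]
Op 7: route key 47: none >= 47, wrap to smallest pos 9 -> NB
Op 8: route key 79: none >= 79, wrap to smallest pos 9 -> NB
Op 9: route key 60: none >= 60, wrap to smallest pos 9 -> NB
Op 10: route key 36: smallest pos >= 36 is 37 -> NA
Op 11: route key 70: none >= 70, wrap to smallest pos 9 -> NB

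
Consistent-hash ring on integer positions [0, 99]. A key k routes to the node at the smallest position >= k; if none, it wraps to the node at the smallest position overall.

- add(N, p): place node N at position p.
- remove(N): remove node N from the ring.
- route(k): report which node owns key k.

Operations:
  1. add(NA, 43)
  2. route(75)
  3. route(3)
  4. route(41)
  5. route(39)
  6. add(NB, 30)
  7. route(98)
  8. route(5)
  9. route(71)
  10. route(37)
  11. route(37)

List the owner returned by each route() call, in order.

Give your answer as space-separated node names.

Answer: NA NA NA NA NB NB NB NA NA

Derivation:
Op 1: add NA@43 -> ring=[43:NA]
Op 2: route key 75: none >= 75, wrap to smallest pos 43 -> NA
Op 3: route key 3: smallest pos >= 3 is 43 -> NA
Op 4: route key 41: smallest pos >= 41 is 43 -> NA
Op 5: route key 39: smallest pos >= 39 is 43 -> NA
Op 6: add NB@30 -> ring=[30:NB,43:NA]
Op 7: route key 98: none >= 98, wrap to smallest pos 30 -> NB
Op 8: route key 5: smallest pos >= 5 is 30 -> NB
Op 9: route key 71: none >= 71, wrap to smallest pos 30 -> NB
Op 10: route key 37: smallest pos >= 37 is 43 -> NA
Op 11: route key 37: smallest pos >= 37 is 43 -> NA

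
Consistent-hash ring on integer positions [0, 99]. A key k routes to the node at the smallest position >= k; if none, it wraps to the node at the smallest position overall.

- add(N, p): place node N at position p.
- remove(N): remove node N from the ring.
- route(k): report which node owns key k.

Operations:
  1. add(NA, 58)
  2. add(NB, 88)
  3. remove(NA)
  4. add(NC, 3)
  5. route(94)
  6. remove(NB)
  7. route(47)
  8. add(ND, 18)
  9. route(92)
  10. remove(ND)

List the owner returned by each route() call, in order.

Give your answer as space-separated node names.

Op 1: add NA@58 -> ring=[58:NA]
Op 2: add NB@88 -> ring=[58:NA,88:NB]
Op 3: remove NA -> ring=[88:NB]
Op 4: add NC@3 -> ring=[3:NC,88:NB]
Op 5: route key 94: none >= 94, wrap to smallest pos 3 -> NC
Op 6: remove NB -> ring=[3:NC]
Op 7: route key 47: none >= 47, wrap to smallest pos 3 -> NC
Op 8: add ND@18 -> ring=[3:NC,18:ND]
Op 9: route key 92: none >= 92, wrap to smallest pos 3 -> NC
Op 10: remove ND -> ring=[3:NC]

Answer: NC NC NC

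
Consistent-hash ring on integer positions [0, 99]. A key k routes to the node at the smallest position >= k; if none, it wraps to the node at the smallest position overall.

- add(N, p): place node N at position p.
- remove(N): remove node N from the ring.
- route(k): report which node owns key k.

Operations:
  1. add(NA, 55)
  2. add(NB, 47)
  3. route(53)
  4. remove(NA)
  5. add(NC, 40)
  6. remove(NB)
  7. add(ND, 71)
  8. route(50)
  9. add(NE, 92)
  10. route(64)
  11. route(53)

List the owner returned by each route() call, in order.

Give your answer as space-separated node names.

Op 1: add NA@55 -> ring=[55:NA]
Op 2: add NB@47 -> ring=[47:NB,55:NA]
Op 3: route key 53: smallest pos >= 53 is 55 -> NA
Op 4: remove NA -> ring=[47:NB]
Op 5: add NC@40 -> ring=[40:NC,47:NB]
Op 6: remove NB -> ring=[40:NC]
Op 7: add ND@71 -> ring=[40:NC,71:ND]
Op 8: route key 50: smallest pos >= 50 is 71 -> ND
Op 9: add NE@92 -> ring=[40:NC,71:ND,92:NE]
Op 10: route key 64: smallest pos >= 64 is 71 -> ND
Op 11: route key 53: smallest pos >= 53 is 71 -> ND

Answer: NA ND ND ND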